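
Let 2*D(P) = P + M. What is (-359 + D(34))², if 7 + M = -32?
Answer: 522729/4 ≈ 1.3068e+5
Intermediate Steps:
M = -39 (M = -7 - 32 = -39)
D(P) = -39/2 + P/2 (D(P) = (P - 39)/2 = (-39 + P)/2 = -39/2 + P/2)
(-359 + D(34))² = (-359 + (-39/2 + (½)*34))² = (-359 + (-39/2 + 17))² = (-359 - 5/2)² = (-723/2)² = 522729/4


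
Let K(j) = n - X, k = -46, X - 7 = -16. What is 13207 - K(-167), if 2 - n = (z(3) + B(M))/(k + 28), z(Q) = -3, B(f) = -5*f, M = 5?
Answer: 118778/9 ≈ 13198.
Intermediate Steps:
X = -9 (X = 7 - 16 = -9)
n = 4/9 (n = 2 - (-3 - 5*5)/(-46 + 28) = 2 - (-3 - 25)/(-18) = 2 - (-28)*(-1)/18 = 2 - 1*14/9 = 2 - 14/9 = 4/9 ≈ 0.44444)
K(j) = 85/9 (K(j) = 4/9 - 1*(-9) = 4/9 + 9 = 85/9)
13207 - K(-167) = 13207 - 1*85/9 = 13207 - 85/9 = 118778/9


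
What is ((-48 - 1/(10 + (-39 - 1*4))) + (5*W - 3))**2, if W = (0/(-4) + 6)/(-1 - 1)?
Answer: 4739329/1089 ≈ 4352.0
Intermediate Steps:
W = -3 (W = (0*(-1/4) + 6)/(-2) = (0 + 6)*(-1/2) = 6*(-1/2) = -3)
((-48 - 1/(10 + (-39 - 1*4))) + (5*W - 3))**2 = ((-48 - 1/(10 + (-39 - 1*4))) + (5*(-3) - 3))**2 = ((-48 - 1/(10 + (-39 - 4))) + (-15 - 3))**2 = ((-48 - 1/(10 - 43)) - 18)**2 = ((-48 - 1/(-33)) - 18)**2 = ((-48 - 1*(-1/33)) - 18)**2 = ((-48 + 1/33) - 18)**2 = (-1583/33 - 18)**2 = (-2177/33)**2 = 4739329/1089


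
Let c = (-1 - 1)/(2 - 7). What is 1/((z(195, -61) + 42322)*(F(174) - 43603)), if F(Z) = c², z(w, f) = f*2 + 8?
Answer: -25/46009716768 ≈ -5.4336e-10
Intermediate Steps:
z(w, f) = 8 + 2*f (z(w, f) = 2*f + 8 = 8 + 2*f)
c = ⅖ (c = -2/(-5) = -2*(-⅕) = ⅖ ≈ 0.40000)
F(Z) = 4/25 (F(Z) = (⅖)² = 4/25)
1/((z(195, -61) + 42322)*(F(174) - 43603)) = 1/(((8 + 2*(-61)) + 42322)*(4/25 - 43603)) = 1/(((8 - 122) + 42322)*(-1090071/25)) = 1/((-114 + 42322)*(-1090071/25)) = 1/(42208*(-1090071/25)) = 1/(-46009716768/25) = -25/46009716768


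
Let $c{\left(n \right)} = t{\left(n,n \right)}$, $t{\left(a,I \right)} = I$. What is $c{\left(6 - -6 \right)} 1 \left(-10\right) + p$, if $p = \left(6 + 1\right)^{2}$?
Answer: $-71$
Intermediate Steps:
$p = 49$ ($p = 7^{2} = 49$)
$c{\left(n \right)} = n$
$c{\left(6 - -6 \right)} 1 \left(-10\right) + p = \left(6 - -6\right) 1 \left(-10\right) + 49 = \left(6 + 6\right) \left(-10\right) + 49 = 12 \left(-10\right) + 49 = -120 + 49 = -71$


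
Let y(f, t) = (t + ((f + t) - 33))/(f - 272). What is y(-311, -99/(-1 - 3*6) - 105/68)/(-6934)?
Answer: -217487/2611469212 ≈ -8.3281e-5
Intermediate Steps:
y(f, t) = (-33 + f + 2*t)/(-272 + f) (y(f, t) = (t + (-33 + f + t))/(-272 + f) = (-33 + f + 2*t)/(-272 + f))
y(-311, -99/(-1 - 3*6) - 105/68)/(-6934) = ((-33 - 311 + 2*(-99/(-1 - 3*6) - 105/68))/(-272 - 311))/(-6934) = ((-33 - 311 + 2*(-99/(-1 - 18) - 105*1/68))/(-583))*(-1/6934) = -(-33 - 311 + 2*(-99/(-19) - 105/68))/583*(-1/6934) = -(-33 - 311 + 2*(-99*(-1/19) - 105/68))/583*(-1/6934) = -(-33 - 311 + 2*(99/19 - 105/68))/583*(-1/6934) = -(-33 - 311 + 2*(4737/1292))/583*(-1/6934) = -(-33 - 311 + 4737/646)/583*(-1/6934) = -1/583*(-217487/646)*(-1/6934) = (217487/376618)*(-1/6934) = -217487/2611469212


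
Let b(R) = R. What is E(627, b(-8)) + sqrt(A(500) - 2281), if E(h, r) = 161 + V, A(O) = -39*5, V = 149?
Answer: 310 + 2*I*sqrt(619) ≈ 310.0 + 49.759*I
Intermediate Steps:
A(O) = -195
E(h, r) = 310 (E(h, r) = 161 + 149 = 310)
E(627, b(-8)) + sqrt(A(500) - 2281) = 310 + sqrt(-195 - 2281) = 310 + sqrt(-2476) = 310 + 2*I*sqrt(619)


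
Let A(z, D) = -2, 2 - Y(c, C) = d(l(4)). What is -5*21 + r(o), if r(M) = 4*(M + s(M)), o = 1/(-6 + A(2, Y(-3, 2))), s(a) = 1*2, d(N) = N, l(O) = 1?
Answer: -195/2 ≈ -97.500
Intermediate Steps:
Y(c, C) = 1 (Y(c, C) = 2 - 1*1 = 2 - 1 = 1)
s(a) = 2
o = -⅛ (o = 1/(-6 - 2) = 1/(-8) = -⅛ ≈ -0.12500)
r(M) = 8 + 4*M (r(M) = 4*(M + 2) = 4*(2 + M) = 8 + 4*M)
-5*21 + r(o) = -5*21 + (8 + 4*(-⅛)) = -105 + (8 - ½) = -105 + 15/2 = -195/2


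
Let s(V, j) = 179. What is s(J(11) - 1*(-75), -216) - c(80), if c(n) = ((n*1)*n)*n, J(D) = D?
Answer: -511821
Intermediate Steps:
c(n) = n³ (c(n) = (n*n)*n = n²*n = n³)
s(J(11) - 1*(-75), -216) - c(80) = 179 - 1*80³ = 179 - 1*512000 = 179 - 512000 = -511821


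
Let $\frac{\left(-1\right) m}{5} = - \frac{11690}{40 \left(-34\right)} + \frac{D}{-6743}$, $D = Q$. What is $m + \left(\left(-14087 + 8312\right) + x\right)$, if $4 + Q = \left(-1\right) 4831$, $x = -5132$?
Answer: $- \frac{10044943171}{917048} \approx -10954.0$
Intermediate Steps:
$Q = -4835$ ($Q = -4 - 4831 = -4835$)
$D = -4835$
$m = - \frac{42700635}{917048}$ ($m = - 5 \left(- \frac{11690}{40 \left(-34\right)} - \frac{4835}{-6743}\right) = - 5 \left(- \frac{11690}{-1360} - - \frac{4835}{6743}\right) = - 5 \left(\left(-11690\right) \left(- \frac{1}{1360}\right) + \frac{4835}{6743}\right) = - 5 \left(\frac{1169}{136} + \frac{4835}{6743}\right) = \left(-5\right) \frac{8540127}{917048} = - \frac{42700635}{917048} \approx -46.563$)
$m + \left(\left(-14087 + 8312\right) + x\right) = - \frac{42700635}{917048} + \left(\left(-14087 + 8312\right) - 5132\right) = - \frac{42700635}{917048} - 10907 = - \frac{10044943171}{917048}$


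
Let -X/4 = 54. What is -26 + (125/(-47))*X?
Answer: 25778/47 ≈ 548.47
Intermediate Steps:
X = -216 (X = -4*54 = -216)
-26 + (125/(-47))*X = -26 + (125/(-47))*(-216) = -26 + (125*(-1/47))*(-216) = -26 - 125/47*(-216) = -26 + 27000/47 = 25778/47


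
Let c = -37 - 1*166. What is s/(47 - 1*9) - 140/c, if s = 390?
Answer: 6035/551 ≈ 10.953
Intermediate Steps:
c = -203 (c = -37 - 166 = -203)
s/(47 - 1*9) - 140/c = 390/(47 - 1*9) - 140/(-203) = 390/(47 - 9) - 140*(-1/203) = 390/38 + 20/29 = 390*(1/38) + 20/29 = 195/19 + 20/29 = 6035/551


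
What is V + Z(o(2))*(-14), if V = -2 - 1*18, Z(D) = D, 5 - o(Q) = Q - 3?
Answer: -104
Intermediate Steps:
o(Q) = 8 - Q (o(Q) = 5 - (Q - 3) = 5 - (-3 + Q) = 5 + (3 - Q) = 8 - Q)
V = -20 (V = -2 - 18 = -20)
V + Z(o(2))*(-14) = -20 + (8 - 1*2)*(-14) = -20 + (8 - 2)*(-14) = -20 + 6*(-14) = -20 - 84 = -104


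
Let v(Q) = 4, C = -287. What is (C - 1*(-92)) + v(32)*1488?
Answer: 5757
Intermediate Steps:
(C - 1*(-92)) + v(32)*1488 = (-287 - 1*(-92)) + 4*1488 = (-287 + 92) + 5952 = -195 + 5952 = 5757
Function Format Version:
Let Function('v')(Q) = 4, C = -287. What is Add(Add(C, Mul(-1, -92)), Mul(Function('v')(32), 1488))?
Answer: 5757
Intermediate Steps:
Add(Add(C, Mul(-1, -92)), Mul(Function('v')(32), 1488)) = Add(Add(-287, Mul(-1, -92)), Mul(4, 1488)) = Add(Add(-287, 92), 5952) = Add(-195, 5952) = 5757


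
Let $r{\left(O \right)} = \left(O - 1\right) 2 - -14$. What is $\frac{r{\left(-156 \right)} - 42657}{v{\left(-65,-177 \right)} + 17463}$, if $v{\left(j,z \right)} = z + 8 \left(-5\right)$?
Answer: $- \frac{42957}{17246} \approx -2.4908$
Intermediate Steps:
$v{\left(j,z \right)} = -40 + z$ ($v{\left(j,z \right)} = z - 40 = -40 + z$)
$r{\left(O \right)} = 12 + 2 O$ ($r{\left(O \right)} = \left(-1 + O\right) 2 + 14 = \left(-2 + 2 O\right) + 14 = 12 + 2 O$)
$\frac{r{\left(-156 \right)} - 42657}{v{\left(-65,-177 \right)} + 17463} = \frac{\left(12 + 2 \left(-156\right)\right) - 42657}{\left(-40 - 177\right) + 17463} = \frac{\left(12 - 312\right) - 42657}{-217 + 17463} = \frac{-300 - 42657}{17246} = \left(-42957\right) \frac{1}{17246} = - \frac{42957}{17246}$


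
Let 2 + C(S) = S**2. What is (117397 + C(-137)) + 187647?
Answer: 323811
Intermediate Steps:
C(S) = -2 + S**2
(117397 + C(-137)) + 187647 = (117397 + (-2 + (-137)**2)) + 187647 = (117397 + (-2 + 18769)) + 187647 = (117397 + 18767) + 187647 = 136164 + 187647 = 323811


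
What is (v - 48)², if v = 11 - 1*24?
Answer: 3721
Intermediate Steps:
v = -13 (v = 11 - 24 = -13)
(v - 48)² = (-13 - 48)² = (-61)² = 3721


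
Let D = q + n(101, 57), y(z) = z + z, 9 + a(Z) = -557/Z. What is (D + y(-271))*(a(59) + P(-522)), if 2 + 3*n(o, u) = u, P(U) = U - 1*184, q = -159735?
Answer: 20549327792/177 ≈ 1.1610e+8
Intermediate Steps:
a(Z) = -9 - 557/Z
P(U) = -184 + U (P(U) = U - 184 = -184 + U)
n(o, u) = -⅔ + u/3
y(z) = 2*z
D = -479150/3 (D = -159735 + (-⅔ + (⅓)*57) = -159735 + (-⅔ + 19) = -159735 + 55/3 = -479150/3 ≈ -1.5972e+5)
(D + y(-271))*(a(59) + P(-522)) = (-479150/3 + 2*(-271))*((-9 - 557/59) + (-184 - 522)) = (-479150/3 - 542)*((-9 - 557*1/59) - 706) = -480776*((-9 - 557/59) - 706)/3 = -480776*(-1088/59 - 706)/3 = -480776/3*(-42742/59) = 20549327792/177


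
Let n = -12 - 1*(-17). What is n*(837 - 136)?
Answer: 3505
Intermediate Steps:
n = 5 (n = -12 + 17 = 5)
n*(837 - 136) = 5*(837 - 136) = 5*701 = 3505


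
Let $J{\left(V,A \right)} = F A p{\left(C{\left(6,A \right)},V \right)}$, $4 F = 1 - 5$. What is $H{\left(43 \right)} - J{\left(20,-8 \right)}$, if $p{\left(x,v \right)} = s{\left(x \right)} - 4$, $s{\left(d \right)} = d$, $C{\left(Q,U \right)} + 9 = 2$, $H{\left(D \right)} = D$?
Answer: $131$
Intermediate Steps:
$C{\left(Q,U \right)} = -7$ ($C{\left(Q,U \right)} = -9 + 2 = -7$)
$F = -1$ ($F = \frac{1 - 5}{4} = \frac{1}{4} \left(-4\right) = -1$)
$p{\left(x,v \right)} = -4 + x$ ($p{\left(x,v \right)} = x - 4 = -4 + x$)
$J{\left(V,A \right)} = 11 A$ ($J{\left(V,A \right)} = - A \left(-4 - 7\right) = - A \left(-11\right) = 11 A$)
$H{\left(43 \right)} - J{\left(20,-8 \right)} = 43 - 11 \left(-8\right) = 43 - -88 = 43 + 88 = 131$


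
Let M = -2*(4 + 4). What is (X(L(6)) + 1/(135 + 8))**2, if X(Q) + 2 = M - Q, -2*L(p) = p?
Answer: 4596736/20449 ≈ 224.79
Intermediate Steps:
L(p) = -p/2
M = -16 (M = -2*8 = -16)
X(Q) = -18 - Q (X(Q) = -2 + (-16 - Q) = -18 - Q)
(X(L(6)) + 1/(135 + 8))**2 = ((-18 - (-1)*6/2) + 1/(135 + 8))**2 = ((-18 - 1*(-3)) + 1/143)**2 = ((-18 + 3) + 1/143)**2 = (-15 + 1/143)**2 = (-2144/143)**2 = 4596736/20449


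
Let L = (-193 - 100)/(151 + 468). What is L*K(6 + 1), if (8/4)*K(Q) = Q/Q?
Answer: -293/1238 ≈ -0.23667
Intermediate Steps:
L = -293/619 ≈ -0.47334
K(Q) = 1/2 (K(Q) = (Q/Q)/2 = (1/2)*1 = 1/2)
L*K(6 + 1) = -293/619*1/2 = -293/1238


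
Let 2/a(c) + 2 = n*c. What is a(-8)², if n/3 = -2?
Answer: 1/529 ≈ 0.0018904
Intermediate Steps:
n = -6 (n = 3*(-2) = -6)
a(c) = 2/(-2 - 6*c)
a(-8)² = (1/(-1 - 3*(-8)))² = (1/(-1 + 24))² = (1/23)² = 1/529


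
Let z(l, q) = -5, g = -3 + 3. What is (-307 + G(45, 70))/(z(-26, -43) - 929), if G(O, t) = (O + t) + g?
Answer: 96/467 ≈ 0.20557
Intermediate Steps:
g = 0
G(O, t) = O + t (G(O, t) = (O + t) + 0 = O + t)
(-307 + G(45, 70))/(z(-26, -43) - 929) = (-307 + (45 + 70))/(-5 - 929) = (-307 + 115)/(-934) = -192*(-1/934) = 96/467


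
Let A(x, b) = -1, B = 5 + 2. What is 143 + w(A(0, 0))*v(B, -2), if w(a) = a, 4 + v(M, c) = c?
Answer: 149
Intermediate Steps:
B = 7
v(M, c) = -4 + c
143 + w(A(0, 0))*v(B, -2) = 143 - (-4 - 2) = 143 - 1*(-6) = 143 + 6 = 149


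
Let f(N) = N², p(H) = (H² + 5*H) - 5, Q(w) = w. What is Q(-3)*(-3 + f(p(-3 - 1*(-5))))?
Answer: -234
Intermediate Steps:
p(H) = -5 + H² + 5*H
Q(-3)*(-3 + f(p(-3 - 1*(-5)))) = -3*(-3 + (-5 + (-3 - 1*(-5))² + 5*(-3 - 1*(-5)))²) = -3*(-3 + (-5 + (-3 + 5)² + 5*(-3 + 5))²) = -3*(-3 + (-5 + 2² + 5*2)²) = -3*(-3 + (-5 + 4 + 10)²) = -3*(-3 + 9²) = -3*(-3 + 81) = -3*78 = -234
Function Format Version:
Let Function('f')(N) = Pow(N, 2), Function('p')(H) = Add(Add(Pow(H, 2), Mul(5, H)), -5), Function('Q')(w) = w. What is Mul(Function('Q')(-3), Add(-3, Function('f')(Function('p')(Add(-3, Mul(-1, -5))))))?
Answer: -234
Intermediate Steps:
Function('p')(H) = Add(-5, Pow(H, 2), Mul(5, H))
Mul(Function('Q')(-3), Add(-3, Function('f')(Function('p')(Add(-3, Mul(-1, -5)))))) = Mul(-3, Add(-3, Pow(Add(-5, Pow(Add(-3, Mul(-1, -5)), 2), Mul(5, Add(-3, Mul(-1, -5)))), 2))) = Mul(-3, Add(-3, Pow(Add(-5, Pow(Add(-3, 5), 2), Mul(5, Add(-3, 5))), 2))) = Mul(-3, Add(-3, Pow(Add(-5, Pow(2, 2), Mul(5, 2)), 2))) = Mul(-3, Add(-3, Pow(Add(-5, 4, 10), 2))) = Mul(-3, Add(-3, Pow(9, 2))) = Mul(-3, Add(-3, 81)) = Mul(-3, 78) = -234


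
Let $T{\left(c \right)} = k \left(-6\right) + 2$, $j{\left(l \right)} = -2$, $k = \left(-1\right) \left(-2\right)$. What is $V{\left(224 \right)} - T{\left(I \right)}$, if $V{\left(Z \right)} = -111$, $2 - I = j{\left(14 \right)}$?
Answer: $-101$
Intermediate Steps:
$k = 2$
$I = 4$ ($I = 2 - -2 = 2 + 2 = 4$)
$T{\left(c \right)} = -10$ ($T{\left(c \right)} = 2 \left(-6\right) + 2 = -12 + 2 = -10$)
$V{\left(224 \right)} - T{\left(I \right)} = -111 - -10 = -111 + 10 = -101$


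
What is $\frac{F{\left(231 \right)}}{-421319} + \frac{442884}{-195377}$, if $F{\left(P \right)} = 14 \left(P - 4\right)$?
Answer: $- \frac{14401257854}{6332003251} \approx -2.2744$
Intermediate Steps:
$F{\left(P \right)} = -56 + 14 P$ ($F{\left(P \right)} = 14 \left(-4 + P\right) = -56 + 14 P$)
$\frac{F{\left(231 \right)}}{-421319} + \frac{442884}{-195377} = \frac{-56 + 14 \cdot 231}{-421319} + \frac{442884}{-195377} = \left(-56 + 3234\right) \left(- \frac{1}{421319}\right) + 442884 \left(- \frac{1}{195377}\right) = 3178 \left(- \frac{1}{421319}\right) - \frac{34068}{15029} = - \frac{3178}{421319} - \frac{34068}{15029} = - \frac{14401257854}{6332003251}$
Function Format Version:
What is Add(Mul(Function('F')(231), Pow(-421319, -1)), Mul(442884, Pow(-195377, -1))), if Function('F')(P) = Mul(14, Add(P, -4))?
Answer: Rational(-14401257854, 6332003251) ≈ -2.2744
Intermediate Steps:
Function('F')(P) = Add(-56, Mul(14, P)) (Function('F')(P) = Mul(14, Add(-4, P)) = Add(-56, Mul(14, P)))
Add(Mul(Function('F')(231), Pow(-421319, -1)), Mul(442884, Pow(-195377, -1))) = Add(Mul(Add(-56, Mul(14, 231)), Pow(-421319, -1)), Mul(442884, Pow(-195377, -1))) = Add(Mul(Add(-56, 3234), Rational(-1, 421319)), Mul(442884, Rational(-1, 195377))) = Add(Mul(3178, Rational(-1, 421319)), Rational(-34068, 15029)) = Add(Rational(-3178, 421319), Rational(-34068, 15029)) = Rational(-14401257854, 6332003251)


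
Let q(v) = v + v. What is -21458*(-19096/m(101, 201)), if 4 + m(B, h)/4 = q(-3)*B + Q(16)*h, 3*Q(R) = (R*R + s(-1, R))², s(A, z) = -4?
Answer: 51220246/2127079 ≈ 24.080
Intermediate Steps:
Q(R) = (-4 + R²)²/3 (Q(R) = (R*R - 4)²/3 = (R² - 4)²/3 = (-4 + R²)²/3)
q(v) = 2*v
m(B, h) = -16 - 24*B + 84672*h (m(B, h) = -16 + 4*((2*(-3))*B + ((-4 + 16²)²/3)*h) = -16 + 4*(-6*B + ((-4 + 256)²/3)*h) = -16 + 4*(-6*B + ((⅓)*252²)*h) = -16 + 4*(-6*B + ((⅓)*63504)*h) = -16 + 4*(-6*B + 21168*h) = -16 + (-24*B + 84672*h) = -16 - 24*B + 84672*h)
-21458*(-19096/m(101, 201)) = -21458*(-19096/(-16 - 24*101 + 84672*201)) = -21458*(-19096/(-16 - 2424 + 17019072)) = -21458/(17016632*(-1/19096)) = -21458/(-2127079/2387) = -21458*(-2387/2127079) = 51220246/2127079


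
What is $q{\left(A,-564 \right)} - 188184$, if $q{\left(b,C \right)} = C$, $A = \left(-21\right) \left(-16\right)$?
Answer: $-188748$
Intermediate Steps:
$A = 336$
$q{\left(A,-564 \right)} - 188184 = -564 - 188184 = -188748$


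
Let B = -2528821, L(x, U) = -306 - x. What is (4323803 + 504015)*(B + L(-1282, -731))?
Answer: -12203975592210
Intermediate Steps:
(4323803 + 504015)*(B + L(-1282, -731)) = (4323803 + 504015)*(-2528821 + (-306 - 1*(-1282))) = 4827818*(-2528821 + (-306 + 1282)) = 4827818*(-2528821 + 976) = 4827818*(-2527845) = -12203975592210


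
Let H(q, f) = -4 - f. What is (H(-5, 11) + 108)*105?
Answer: 9765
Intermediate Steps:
(H(-5, 11) + 108)*105 = ((-4 - 1*11) + 108)*105 = ((-4 - 11) + 108)*105 = (-15 + 108)*105 = 93*105 = 9765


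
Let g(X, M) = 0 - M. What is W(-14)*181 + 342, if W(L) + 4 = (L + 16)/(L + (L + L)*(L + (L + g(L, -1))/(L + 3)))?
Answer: -722663/1897 ≈ -380.95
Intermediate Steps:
g(X, M) = -M
W(L) = -4 + (16 + L)/(L + 2*L*(L + (1 + L)/(3 + L))) (W(L) = -4 + (L + 16)/(L + (L + L)*(L + (L - 1*(-1))/(L + 3))) = -4 + (16 + L)/(L + (2*L)*(L + (L + 1)/(3 + L))) = -4 + (16 + L)/(L + (2*L)*(L + (1 + L)/(3 + L))) = -4 + (16 + L)/(L + 2*L*(L + (1 + L)/(3 + L))))
W(-14)*181 + 342 = ((48 - 1*(-14) - 35*(-14)**2 - 8*(-14)**3)/((-14)*(5 + 2*(-14)**2 + 9*(-14))))*181 + 342 = -(48 + 14 - 35*196 - 8*(-2744))/(14*(5 + 2*196 - 126))*181 + 342 = -(48 + 14 - 6860 + 21952)/(14*(5 + 392 - 126))*181 + 342 = -1/14*15154/271*181 + 342 = -1/14*1/271*15154*181 + 342 = -7577/1897*181 + 342 = -1371437/1897 + 342 = -722663/1897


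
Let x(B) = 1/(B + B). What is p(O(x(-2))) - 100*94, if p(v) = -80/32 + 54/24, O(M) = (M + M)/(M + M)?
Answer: -37601/4 ≈ -9400.3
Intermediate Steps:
x(B) = 1/(2*B)
O(M) = 1 (O(M) = (2*M)/((2*M)) = (2*M)*(1/(2*M)) = 1)
p(v) = -¼ (p(v) = -80*1/32 + 54*(1/24) = -5/2 + 9/4 = -¼)
p(O(x(-2))) - 100*94 = -¼ - 100*94 = -¼ - 1*9400 = -¼ - 9400 = -37601/4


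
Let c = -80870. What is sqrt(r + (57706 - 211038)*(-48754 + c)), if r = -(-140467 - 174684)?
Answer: sqrt(19875822319) ≈ 1.4098e+5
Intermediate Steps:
r = 315151 (r = -1*(-315151) = 315151)
sqrt(r + (57706 - 211038)*(-48754 + c)) = sqrt(315151 + (57706 - 211038)*(-48754 - 80870)) = sqrt(315151 - 153332*(-129624)) = sqrt(315151 + 19875507168) = sqrt(19875822319)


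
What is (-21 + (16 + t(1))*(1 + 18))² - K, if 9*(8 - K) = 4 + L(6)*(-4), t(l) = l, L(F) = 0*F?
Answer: 820768/9 ≈ 91197.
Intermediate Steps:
L(F) = 0
K = 68/9 (K = 8 - (4 + 0*(-4))/9 = 8 - (4 + 0)/9 = 8 - ⅑*4 = 8 - 4/9 = 68/9 ≈ 7.5556)
(-21 + (16 + t(1))*(1 + 18))² - K = (-21 + (16 + 1)*(1 + 18))² - 1*68/9 = (-21 + 17*19)² - 68/9 = (-21 + 323)² - 68/9 = 302² - 68/9 = 91204 - 68/9 = 820768/9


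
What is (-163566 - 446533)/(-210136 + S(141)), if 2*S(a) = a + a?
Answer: 610099/209995 ≈ 2.9053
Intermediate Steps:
S(a) = a (S(a) = (a + a)/2 = (2*a)/2 = a)
(-163566 - 446533)/(-210136 + S(141)) = (-163566 - 446533)/(-210136 + 141) = -610099/(-209995) = -610099*(-1/209995) = 610099/209995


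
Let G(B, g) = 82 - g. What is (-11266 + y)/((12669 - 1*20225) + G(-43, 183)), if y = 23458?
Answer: -12192/7657 ≈ -1.5923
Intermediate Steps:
(-11266 + y)/((12669 - 1*20225) + G(-43, 183)) = (-11266 + 23458)/((12669 - 1*20225) + (82 - 1*183)) = 12192/((12669 - 20225) + (82 - 183)) = 12192/(-7556 - 101) = 12192/(-7657) = 12192*(-1/7657) = -12192/7657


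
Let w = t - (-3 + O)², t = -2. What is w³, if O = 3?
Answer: -8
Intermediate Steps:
w = -2 (w = -2 - (-3 + 3)² = -2 - 1*0² = -2 - 1*0 = -2 + 0 = -2)
w³ = (-2)³ = -8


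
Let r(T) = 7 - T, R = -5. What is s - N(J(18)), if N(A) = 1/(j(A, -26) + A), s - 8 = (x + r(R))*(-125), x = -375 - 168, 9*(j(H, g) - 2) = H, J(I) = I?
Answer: 1460425/22 ≈ 66383.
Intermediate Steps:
j(H, g) = 2 + H/9
x = -543
s = 66383 (s = 8 + (-543 + (7 - 1*(-5)))*(-125) = 8 + (-543 + (7 + 5))*(-125) = 8 + (-543 + 12)*(-125) = 8 - 531*(-125) = 8 + 66375 = 66383)
N(A) = 1/(2 + 10*A/9) (N(A) = 1/((2 + A/9) + A) = 1/(2 + 10*A/9))
s - N(J(18)) = 66383 - 9/(2*(9 + 5*18)) = 66383 - 9/(2*(9 + 90)) = 66383 - 9/(2*99) = 66383 - 1*1/22 = 66383 - 1/22 = 1460425/22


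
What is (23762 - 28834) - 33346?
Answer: -38418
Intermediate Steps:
(23762 - 28834) - 33346 = -5072 - 33346 = -38418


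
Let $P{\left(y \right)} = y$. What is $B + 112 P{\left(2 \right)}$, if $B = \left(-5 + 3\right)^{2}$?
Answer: $228$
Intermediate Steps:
$B = 4$ ($B = \left(-2\right)^{2} = 4$)
$B + 112 P{\left(2 \right)} = 4 + 112 \cdot 2 = 4 + 224 = 228$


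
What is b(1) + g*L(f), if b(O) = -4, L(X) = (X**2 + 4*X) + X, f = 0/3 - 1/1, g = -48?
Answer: 188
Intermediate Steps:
f = -1 (f = 0*(1/3) - 1*1 = 0 - 1 = -1)
L(X) = X**2 + 5*X
b(1) + g*L(f) = -4 - (-48)*(5 - 1) = -4 - (-48)*4 = -4 - 48*(-4) = -4 + 192 = 188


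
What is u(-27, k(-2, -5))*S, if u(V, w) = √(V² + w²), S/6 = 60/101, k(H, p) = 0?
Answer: 9720/101 ≈ 96.238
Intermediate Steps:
S = 360/101 (S = 6*(60/101) = 360/101 ≈ 3.5644)
u(-27, k(-2, -5))*S = √((-27)² + 0²)*(360/101) = √(729 + 0)*(360/101) = √729*(360/101) = 27*(360/101) = 9720/101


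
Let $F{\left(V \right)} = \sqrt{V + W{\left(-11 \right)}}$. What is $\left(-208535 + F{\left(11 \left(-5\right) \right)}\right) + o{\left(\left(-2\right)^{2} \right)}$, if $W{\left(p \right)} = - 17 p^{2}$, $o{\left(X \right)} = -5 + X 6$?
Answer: $-208516 + 8 i \sqrt{33} \approx -2.0852 \cdot 10^{5} + 45.956 i$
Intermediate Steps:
$o{\left(X \right)} = -5 + 6 X$
$F{\left(V \right)} = \sqrt{-2057 + V}$ ($F{\left(V \right)} = \sqrt{V - 17 \left(-11\right)^{2}} = \sqrt{V - 2057} = \sqrt{-2057 + V}$)
$\left(-208535 + F{\left(11 \left(-5\right) \right)}\right) + o{\left(\left(-2\right)^{2} \right)} = \left(-208535 + \sqrt{-2057 + 11 \left(-5\right)}\right) - \left(5 - 6 \left(-2\right)^{2}\right) = \left(-208535 + \sqrt{-2057 - 55}\right) + \left(-5 + 6 \cdot 4\right) = \left(-208535 + \sqrt{-2112}\right) + \left(-5 + 24\right) = \left(-208535 + 8 i \sqrt{33}\right) + 19 = -208516 + 8 i \sqrt{33}$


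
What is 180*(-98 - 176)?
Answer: -49320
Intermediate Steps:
180*(-98 - 176) = 180*(-274) = -49320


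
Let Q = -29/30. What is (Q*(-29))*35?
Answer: 5887/6 ≈ 981.17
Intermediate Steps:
Q = -29/30 (Q = -29*1/30 = -29/30 ≈ -0.96667)
(Q*(-29))*35 = -29/30*(-29)*35 = (841/30)*35 = 5887/6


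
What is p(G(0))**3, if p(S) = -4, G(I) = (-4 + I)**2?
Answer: -64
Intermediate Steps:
p(G(0))**3 = (-4)**3 = -64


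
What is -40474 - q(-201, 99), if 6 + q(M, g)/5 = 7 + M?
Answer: -39474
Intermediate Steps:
q(M, g) = 5 + 5*M (q(M, g) = -30 + 5*(7 + M) = -30 + (35 + 5*M) = 5 + 5*M)
-40474 - q(-201, 99) = -40474 - (5 + 5*(-201)) = -40474 - (5 - 1005) = -40474 - 1*(-1000) = -40474 + 1000 = -39474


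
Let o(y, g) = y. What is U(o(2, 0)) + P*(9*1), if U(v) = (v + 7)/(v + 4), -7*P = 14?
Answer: -33/2 ≈ -16.500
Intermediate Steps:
P = -2 (P = -⅐*14 = -2)
U(v) = (7 + v)/(4 + v)
U(o(2, 0)) + P*(9*1) = (7 + 2)/(4 + 2) - 18 = 9/6 - 2*9 = (⅙)*9 - 18 = 3/2 - 18 = -33/2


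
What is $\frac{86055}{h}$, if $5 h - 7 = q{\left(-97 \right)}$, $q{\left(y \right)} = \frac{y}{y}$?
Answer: $\frac{430275}{8} \approx 53784.0$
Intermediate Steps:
$q{\left(y \right)} = 1$
$h = \frac{8}{5}$ ($h = \frac{7}{5} + \frac{1}{5} \cdot 1 = \frac{7}{5} + \frac{1}{5} = \frac{8}{5} \approx 1.6$)
$\frac{86055}{h} = \frac{86055}{\frac{8}{5}} = 86055 \cdot \frac{5}{8} = \frac{430275}{8}$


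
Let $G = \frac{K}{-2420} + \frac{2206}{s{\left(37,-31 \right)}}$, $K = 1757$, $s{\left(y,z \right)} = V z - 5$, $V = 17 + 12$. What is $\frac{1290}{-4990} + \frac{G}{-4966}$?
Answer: $- \frac{21843780287}{84705397205} \approx -0.25788$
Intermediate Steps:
$V = 29$
$s{\left(y,z \right)} = -5 + 29 z$ ($s{\left(y,z \right)} = 29 z - 5 = -5 + 29 z$)
$G = - \frac{216464}{68365}$ ($G = \frac{1757}{-2420} + \frac{2206}{-5 + 29 \left(-31\right)} = 1757 \left(- \frac{1}{2420}\right) + \frac{2206}{-5 - 899} = - \frac{1757}{2420} + \frac{2206}{-904} = - \frac{1757}{2420} + 2206 \left(- \frac{1}{904}\right) = - \frac{1757}{2420} - \frac{1103}{452} = - \frac{216464}{68365} \approx -3.1663$)
$\frac{1290}{-4990} + \frac{G}{-4966} = \frac{1290}{-4990} - \frac{216464}{68365 \left(-4966\right)} = 1290 \left(- \frac{1}{4990}\right) - - \frac{108232}{169750295} = - \frac{129}{499} + \frac{108232}{169750295} = - \frac{21843780287}{84705397205}$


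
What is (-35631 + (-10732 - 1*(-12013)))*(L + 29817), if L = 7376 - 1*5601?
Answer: -1085185200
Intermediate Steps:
L = 1775 (L = 7376 - 5601 = 1775)
(-35631 + (-10732 - 1*(-12013)))*(L + 29817) = (-35631 + (-10732 - 1*(-12013)))*(1775 + 29817) = (-35631 + (-10732 + 12013))*31592 = (-35631 + 1281)*31592 = -34350*31592 = -1085185200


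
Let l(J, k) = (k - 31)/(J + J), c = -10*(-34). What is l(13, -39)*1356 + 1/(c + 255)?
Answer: -28238687/7735 ≈ -3650.8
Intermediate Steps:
c = 340
l(J, k) = (-31 + k)/(2*J) (l(J, k) = (-31 + k)/((2*J)) = (-31 + k)*(1/(2*J)) = (-31 + k)/(2*J))
l(13, -39)*1356 + 1/(c + 255) = ((½)*(-31 - 39)/13)*1356 + 1/(340 + 255) = ((½)*(1/13)*(-70))*1356 + 1/595 = -35/13*1356 + 1/595 = -47460/13 + 1/595 = -28238687/7735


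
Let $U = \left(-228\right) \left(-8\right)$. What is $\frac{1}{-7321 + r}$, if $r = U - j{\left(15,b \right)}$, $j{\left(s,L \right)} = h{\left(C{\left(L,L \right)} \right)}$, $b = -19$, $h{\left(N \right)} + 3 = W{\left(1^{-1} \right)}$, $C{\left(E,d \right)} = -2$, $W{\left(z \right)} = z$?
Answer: $- \frac{1}{5495} \approx -0.00018198$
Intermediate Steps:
$h{\left(N \right)} = -2$ ($h{\left(N \right)} = -3 + 1^{-1} = -3 + 1 = -2$)
$j{\left(s,L \right)} = -2$
$U = 1824$
$r = 1826$ ($r = 1824 - -2 = 1824 + 2 = 1826$)
$\frac{1}{-7321 + r} = \frac{1}{-7321 + 1826} = \frac{1}{-5495} = - \frac{1}{5495}$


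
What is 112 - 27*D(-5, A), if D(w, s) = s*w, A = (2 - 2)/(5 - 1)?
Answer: 112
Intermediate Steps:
A = 0 (A = 0/4 = 0*(1/4) = 0)
112 - 27*D(-5, A) = 112 - 0*(-5) = 112 - 27*0 = 112 + 0 = 112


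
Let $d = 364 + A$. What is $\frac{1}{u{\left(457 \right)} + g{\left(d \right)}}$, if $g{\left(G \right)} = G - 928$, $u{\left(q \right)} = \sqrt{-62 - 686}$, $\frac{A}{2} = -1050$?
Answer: $- \frac{666}{1774411} - \frac{i \sqrt{187}}{3548822} \approx -0.00037534 - 3.8533 \cdot 10^{-6} i$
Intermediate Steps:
$A = -2100$ ($A = 2 \left(-1050\right) = -2100$)
$u{\left(q \right)} = 2 i \sqrt{187}$ ($u{\left(q \right)} = \sqrt{-748} = 2 i \sqrt{187}$)
$d = -1736$ ($d = 364 - 2100 = -1736$)
$g{\left(G \right)} = -928 + G$
$\frac{1}{u{\left(457 \right)} + g{\left(d \right)}} = \frac{1}{2 i \sqrt{187} - 2664} = \frac{1}{-2664 + 2 i \sqrt{187}}$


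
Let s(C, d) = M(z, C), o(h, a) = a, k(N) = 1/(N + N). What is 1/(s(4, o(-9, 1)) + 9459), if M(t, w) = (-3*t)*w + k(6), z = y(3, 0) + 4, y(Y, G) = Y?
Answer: 12/112501 ≈ 0.00010667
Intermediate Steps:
k(N) = 1/(2*N)
z = 7 (z = 3 + 4 = 7)
M(t, w) = 1/12 - 3*t*w (M(t, w) = (-3*t)*w + (½)/6 = -3*t*w + (½)*(⅙) = -3*t*w + 1/12 = 1/12 - 3*t*w)
s(C, d) = 1/12 - 21*C (s(C, d) = 1/12 - 3*7*C = 1/12 - 21*C)
1/(s(4, o(-9, 1)) + 9459) = 1/((1/12 - 21*4) + 9459) = 1/((1/12 - 84) + 9459) = 1/(-1007/12 + 9459) = 1/(112501/12) = 12/112501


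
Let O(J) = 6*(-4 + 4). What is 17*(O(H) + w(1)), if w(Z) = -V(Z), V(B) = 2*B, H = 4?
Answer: -34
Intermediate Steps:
O(J) = 0 (O(J) = 6*0 = 0)
w(Z) = -2*Z
17*(O(H) + w(1)) = 17*(0 - 2*1) = 17*(0 - 2) = 17*(-2) = -34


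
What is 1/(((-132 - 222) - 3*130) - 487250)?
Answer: -1/487994 ≈ -2.0492e-6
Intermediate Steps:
1/(((-132 - 222) - 3*130) - 487250) = 1/((-354 - 390) - 487250) = 1/(-744 - 487250) = 1/(-487994) = -1/487994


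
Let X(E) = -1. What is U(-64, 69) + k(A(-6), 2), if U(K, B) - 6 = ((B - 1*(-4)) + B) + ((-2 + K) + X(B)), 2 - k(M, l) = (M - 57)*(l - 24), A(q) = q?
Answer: -1303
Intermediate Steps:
k(M, l) = 2 - (-57 + M)*(-24 + l) (k(M, l) = 2 - (M - 57)*(l - 24) = 2 - (-57 + M)*(-24 + l))
U(K, B) = 7 + K + 2*B (U(K, B) = 6 + (((B - 1*(-4)) + B) + ((-2 + K) - 1)) = 6 + (((B + 4) + B) + (-3 + K)) = 6 + (((4 + B) + B) + (-3 + K)) = 6 + ((4 + 2*B) + (-3 + K)) = 6 + (1 + K + 2*B) = 7 + K + 2*B)
U(-64, 69) + k(A(-6), 2) = (7 - 64 + 2*69) + (-1366 + 24*(-6) + 57*2 - 1*(-6)*2) = (7 - 64 + 138) + (-1366 - 144 + 114 + 12) = 81 - 1384 = -1303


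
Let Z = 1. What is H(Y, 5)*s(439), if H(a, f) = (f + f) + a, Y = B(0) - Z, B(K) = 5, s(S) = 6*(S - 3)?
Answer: 36624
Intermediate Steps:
s(S) = -18 + 6*S (s(S) = 6*(-3 + S) = -18 + 6*S)
Y = 4 (Y = 5 - 1*1 = 5 - 1 = 4)
H(a, f) = a + 2*f (H(a, f) = 2*f + a = a + 2*f)
H(Y, 5)*s(439) = (4 + 2*5)*(-18 + 6*439) = (4 + 10)*(-18 + 2634) = 14*2616 = 36624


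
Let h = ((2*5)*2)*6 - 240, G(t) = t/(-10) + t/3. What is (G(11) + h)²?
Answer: 12411529/900 ≈ 13791.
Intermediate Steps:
G(t) = 7*t/30 (G(t) = t*(-⅒) + t*(⅓) = -t/10 + t/3 = 7*t/30)
h = -120 (h = (10*2)*6 - 240 = 20*6 - 240 = 120 - 240 = -120)
(G(11) + h)² = ((7/30)*11 - 120)² = (77/30 - 120)² = (-3523/30)² = 12411529/900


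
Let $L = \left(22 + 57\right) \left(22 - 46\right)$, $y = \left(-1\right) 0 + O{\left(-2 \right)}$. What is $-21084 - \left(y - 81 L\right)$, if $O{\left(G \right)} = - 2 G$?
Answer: $-174664$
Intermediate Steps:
$y = 4$ ($y = \left(-1\right) 0 - -4 = 0 + 4 = 4$)
$L = -1896$ ($L = 79 \left(-24\right) = -1896$)
$-21084 - \left(y - 81 L\right) = -21084 - \left(4 - -153576\right) = -21084 - \left(4 + 153576\right) = -21084 - 153580 = -174664$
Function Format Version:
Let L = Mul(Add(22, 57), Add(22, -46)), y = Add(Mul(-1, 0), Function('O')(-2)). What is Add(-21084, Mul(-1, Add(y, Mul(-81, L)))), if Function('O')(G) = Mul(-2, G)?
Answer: -174664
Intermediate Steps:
y = 4 (y = Add(Mul(-1, 0), Mul(-2, -2)) = Add(0, 4) = 4)
L = -1896 (L = Mul(79, -24) = -1896)
Add(-21084, Mul(-1, Add(y, Mul(-81, L)))) = Add(-21084, Mul(-1, Add(4, Mul(-81, -1896)))) = Add(-21084, Mul(-1, Add(4, 153576))) = Add(-21084, Mul(-1, 153580)) = Add(-21084, -153580) = -174664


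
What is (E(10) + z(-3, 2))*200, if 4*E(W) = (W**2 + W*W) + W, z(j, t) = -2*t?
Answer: 9700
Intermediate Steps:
E(W) = W**2/2 + W/4 (E(W) = ((W**2 + W*W) + W)/4 = ((W**2 + W**2) + W)/4 = (2*W**2 + W)/4 = (W + 2*W**2)/4 = W**2/2 + W/4)
(E(10) + z(-3, 2))*200 = ((1/4)*10*(1 + 2*10) - 2*2)*200 = ((1/4)*10*(1 + 20) - 4)*200 = ((1/4)*10*21 - 4)*200 = (105/2 - 4)*200 = (97/2)*200 = 9700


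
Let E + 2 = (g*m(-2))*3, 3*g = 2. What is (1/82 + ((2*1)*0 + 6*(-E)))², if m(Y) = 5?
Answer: 15484225/6724 ≈ 2302.8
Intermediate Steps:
g = ⅔ (g = (⅓)*2 = ⅔ ≈ 0.66667)
E = 8 (E = -2 + ((⅔)*5)*3 = -2 + (10/3)*3 = -2 + 10 = 8)
(1/82 + ((2*1)*0 + 6*(-E)))² = (1/82 + ((2*1)*0 + 6*(-1*8)))² = (1/82 + (2*0 + 6*(-8)))² = (1/82 + (0 - 48))² = (1/82 - 48)² = (-3935/82)² = 15484225/6724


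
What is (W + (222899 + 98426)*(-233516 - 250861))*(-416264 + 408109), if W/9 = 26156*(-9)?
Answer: 1269281371802955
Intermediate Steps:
W = -2118636 (W = 9*(26156*(-9)) = 9*(-235404) = -2118636)
(W + (222899 + 98426)*(-233516 - 250861))*(-416264 + 408109) = (-2118636 + (222899 + 98426)*(-233516 - 250861))*(-416264 + 408109) = (-2118636 + 321325*(-484377))*(-8155) = (-2118636 - 155642439525)*(-8155) = -155644558161*(-8155) = 1269281371802955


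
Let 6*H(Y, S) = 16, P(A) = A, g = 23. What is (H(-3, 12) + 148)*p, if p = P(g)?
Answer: 10396/3 ≈ 3465.3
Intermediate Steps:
H(Y, S) = 8/3 (H(Y, S) = (⅙)*16 = 8/3)
p = 23
(H(-3, 12) + 148)*p = (8/3 + 148)*23 = (452/3)*23 = 10396/3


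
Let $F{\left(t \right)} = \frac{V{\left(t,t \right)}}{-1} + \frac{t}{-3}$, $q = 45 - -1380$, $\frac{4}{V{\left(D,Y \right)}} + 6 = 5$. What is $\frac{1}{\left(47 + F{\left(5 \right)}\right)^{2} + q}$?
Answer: $\frac{9}{34729} \approx 0.00025915$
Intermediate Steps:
$V{\left(D,Y \right)} = -4$ ($V{\left(D,Y \right)} = \frac{4}{-6 + 5} = \frac{4}{-1} = 4 \left(-1\right) = -4$)
$q = 1425$ ($q = 45 + 1380 = 1425$)
$F{\left(t \right)} = 4 - \frac{t}{3}$ ($F{\left(t \right)} = - \frac{4}{-1} + \frac{t}{-3} = \left(-4\right) \left(-1\right) + t \left(- \frac{1}{3}\right) = 4 - \frac{t}{3}$)
$\frac{1}{\left(47 + F{\left(5 \right)}\right)^{2} + q} = \frac{1}{\left(47 + \left(4 - \frac{5}{3}\right)\right)^{2} + 1425} = \frac{1}{\left(47 + \frac{7}{3}\right)^{2} + 1425} = \frac{1}{\left(\frac{148}{3}\right)^{2} + 1425} = \frac{1}{\frac{21904}{9} + 1425} = \frac{1}{\frac{34729}{9}} = \frac{9}{34729}$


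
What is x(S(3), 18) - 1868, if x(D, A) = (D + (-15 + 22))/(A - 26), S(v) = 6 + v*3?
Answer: -7483/4 ≈ -1870.8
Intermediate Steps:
S(v) = 6 + 3*v
x(D, A) = (7 + D)/(-26 + A) (x(D, A) = (D + 7)/(-26 + A) = (7 + D)/(-26 + A))
x(S(3), 18) - 1868 = (7 + (6 + 3*3))/(-26 + 18) - 1868 = (7 + (6 + 9))/(-8) - 1868 = -(7 + 15)/8 - 1868 = -1/8*22 - 1868 = -11/4 - 1868 = -7483/4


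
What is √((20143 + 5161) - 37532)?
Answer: 2*I*√3057 ≈ 110.58*I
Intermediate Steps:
√((20143 + 5161) - 37532) = √(25304 - 37532) = √(-12228) = 2*I*√3057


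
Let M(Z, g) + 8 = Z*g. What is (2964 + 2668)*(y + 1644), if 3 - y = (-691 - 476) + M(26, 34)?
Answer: 10914816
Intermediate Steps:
M(Z, g) = -8 + Z*g
y = 294 (y = 3 - ((-691 - 476) + (-8 + 26*34)) = 3 - (-1167 + (-8 + 884)) = 3 - (-1167 + 876) = 3 - 1*(-291) = 3 + 291 = 294)
(2964 + 2668)*(y + 1644) = (2964 + 2668)*(294 + 1644) = 5632*1938 = 10914816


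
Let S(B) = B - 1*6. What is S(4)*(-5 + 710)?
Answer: -1410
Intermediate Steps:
S(B) = -6 + B (S(B) = B - 6 = -6 + B)
S(4)*(-5 + 710) = (-6 + 4)*(-5 + 710) = -2*705 = -1410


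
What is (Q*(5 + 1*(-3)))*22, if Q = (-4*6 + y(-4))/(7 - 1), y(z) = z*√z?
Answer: -176 - 176*I/3 ≈ -176.0 - 58.667*I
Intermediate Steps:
y(z) = z^(3/2)
Q = -4 - 4*I/3 (Q = (-4*6 + (-4)^(3/2))/(7 - 1) = (-24 - 8*I)/6 = (-24 - 8*I)*(⅙) = -4 - 4*I/3 ≈ -4.0 - 1.3333*I)
(Q*(5 + 1*(-3)))*22 = ((-4 - 4*I/3)*(5 + 1*(-3)))*22 = ((-4 - 4*I/3)*(5 - 3))*22 = ((-4 - 4*I/3)*2)*22 = (-8 - 8*I/3)*22 = -176 - 176*I/3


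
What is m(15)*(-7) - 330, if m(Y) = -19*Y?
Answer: 1665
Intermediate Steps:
m(15)*(-7) - 330 = -19*15*(-7) - 330 = -285*(-7) - 330 = 1995 - 330 = 1665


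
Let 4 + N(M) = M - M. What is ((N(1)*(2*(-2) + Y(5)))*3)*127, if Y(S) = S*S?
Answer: -32004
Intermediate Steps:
Y(S) = S²
N(M) = -4 (N(M) = -4 + (M - M) = -4 + 0 = -4)
((N(1)*(2*(-2) + Y(5)))*3)*127 = (-4*(2*(-2) + 5²)*3)*127 = (-4*(-4 + 25)*3)*127 = (-4*21*3)*127 = -84*3*127 = -252*127 = -32004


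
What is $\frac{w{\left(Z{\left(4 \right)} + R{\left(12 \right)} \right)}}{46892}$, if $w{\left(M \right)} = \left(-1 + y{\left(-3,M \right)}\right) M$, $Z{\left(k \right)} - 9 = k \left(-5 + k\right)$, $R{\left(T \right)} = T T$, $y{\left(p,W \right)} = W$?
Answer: $\frac{5513}{11723} \approx 0.47027$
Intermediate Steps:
$R{\left(T \right)} = T^{2}$
$Z{\left(k \right)} = 9 + k \left(-5 + k\right)$
$w{\left(M \right)} = M \left(-1 + M\right)$ ($w{\left(M \right)} = \left(-1 + M\right) M = M \left(-1 + M\right)$)
$\frac{w{\left(Z{\left(4 \right)} + R{\left(12 \right)} \right)}}{46892} = \frac{\left(\left(9 + 4^{2} - 20\right) + 12^{2}\right) \left(-1 + \left(\left(9 + 4^{2} - 20\right) + 12^{2}\right)\right)}{46892} = \left(\left(9 + 16 - 20\right) + 144\right) \left(-1 + \left(\left(9 + 16 - 20\right) + 144\right)\right) \frac{1}{46892} = \left(5 + 144\right) \left(-1 + \left(5 + 144\right)\right) \frac{1}{46892} = 149 \left(-1 + 149\right) \frac{1}{46892} = 149 \cdot 148 \cdot \frac{1}{46892} = 22052 \cdot \frac{1}{46892} = \frac{5513}{11723}$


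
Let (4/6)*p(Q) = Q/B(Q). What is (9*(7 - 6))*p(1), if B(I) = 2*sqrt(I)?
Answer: 27/4 ≈ 6.7500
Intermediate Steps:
p(Q) = 3*sqrt(Q)/4 (p(Q) = 3*(Q/((2*sqrt(Q))))/2 = 3*(Q*(1/(2*sqrt(Q))))/2 = 3*(sqrt(Q)/2)/2 = 3*sqrt(Q)/4)
(9*(7 - 6))*p(1) = (9*(7 - 6))*(3*sqrt(1)/4) = (9*1)*((3/4)*1) = 9*(3/4) = 27/4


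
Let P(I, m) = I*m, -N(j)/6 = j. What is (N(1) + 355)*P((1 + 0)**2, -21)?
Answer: -7329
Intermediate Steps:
N(j) = -6*j
(N(1) + 355)*P((1 + 0)**2, -21) = (-6*1 + 355)*((1 + 0)**2*(-21)) = (-6 + 355)*(1**2*(-21)) = 349*(1*(-21)) = 349*(-21) = -7329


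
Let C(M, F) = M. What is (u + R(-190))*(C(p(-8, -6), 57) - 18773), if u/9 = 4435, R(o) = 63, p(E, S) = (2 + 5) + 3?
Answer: -750107214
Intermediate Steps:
p(E, S) = 10 (p(E, S) = 7 + 3 = 10)
u = 39915 (u = 9*4435 = 39915)
(u + R(-190))*(C(p(-8, -6), 57) - 18773) = (39915 + 63)*(10 - 18773) = 39978*(-18763) = -750107214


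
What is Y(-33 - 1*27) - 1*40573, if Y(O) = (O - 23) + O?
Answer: -40716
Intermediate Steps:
Y(O) = -23 + 2*O (Y(O) = (-23 + O) + O = -23 + 2*O)
Y(-33 - 1*27) - 1*40573 = (-23 + 2*(-33 - 1*27)) - 1*40573 = (-23 + 2*(-33 - 27)) - 40573 = (-23 + 2*(-60)) - 40573 = (-23 - 120) - 40573 = -143 - 40573 = -40716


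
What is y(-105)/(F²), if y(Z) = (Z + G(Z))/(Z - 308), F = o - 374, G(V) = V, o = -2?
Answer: 15/4170592 ≈ 3.5966e-6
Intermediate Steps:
F = -376 (F = -2 - 374 = -376)
y(Z) = 2*Z/(-308 + Z) (y(Z) = (Z + Z)/(Z - 308) = (2*Z)/(-308 + Z) = 2*Z/(-308 + Z))
y(-105)/(F²) = (2*(-105)/(-308 - 105))/((-376)²) = (2*(-105)/(-413))/141376 = (2*(-105)*(-1/413))*(1/141376) = (30/59)*(1/141376) = 15/4170592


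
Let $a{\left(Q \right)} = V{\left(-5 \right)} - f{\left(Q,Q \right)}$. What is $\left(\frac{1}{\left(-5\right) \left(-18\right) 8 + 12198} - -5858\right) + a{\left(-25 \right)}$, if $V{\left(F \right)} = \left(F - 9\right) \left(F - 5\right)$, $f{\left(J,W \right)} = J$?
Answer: $\frac{77805115}{12918} \approx 6023.0$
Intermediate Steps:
$V{\left(F \right)} = \left(-9 + F\right) \left(-5 + F\right)$
$a{\left(Q \right)} = 140 - Q$ ($a{\left(Q \right)} = \left(45 + \left(-5\right)^{2} - -70\right) - Q = \left(45 + 25 + 70\right) - Q = 140 - Q$)
$\left(\frac{1}{\left(-5\right) \left(-18\right) 8 + 12198} - -5858\right) + a{\left(-25 \right)} = \left(\frac{1}{\left(-5\right) \left(-18\right) 8 + 12198} - -5858\right) + \left(140 - -25\right) = \left(\frac{1}{90 \cdot 8 + 12198} + \left(-1744 + 7602\right)\right) + \left(140 + 25\right) = \left(\frac{1}{720 + 12198} + 5858\right) + 165 = \left(\frac{1}{12918} + 5858\right) + 165 = \frac{75673645}{12918} + 165 = \frac{77805115}{12918}$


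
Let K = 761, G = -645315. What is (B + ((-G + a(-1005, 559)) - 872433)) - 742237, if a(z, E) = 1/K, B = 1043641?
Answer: 56531647/761 ≈ 74286.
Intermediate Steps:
a(z, E) = 1/761
(B + ((-G + a(-1005, 559)) - 872433)) - 742237 = (1043641 + ((-1*(-645315) + 1/761) - 872433)) - 742237 = (1043641 + ((645315 + 1/761) - 872433)) - 742237 = (1043641 + (491084716/761 - 872433)) - 742237 = (1043641 - 172836797/761) - 742237 = 621374004/761 - 742237 = 56531647/761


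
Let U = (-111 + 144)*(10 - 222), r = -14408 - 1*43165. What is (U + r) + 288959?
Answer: 224390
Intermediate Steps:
r = -57573 (r = -14408 - 43165 = -57573)
U = -6996 (U = 33*(-212) = -6996)
(U + r) + 288959 = (-6996 - 57573) + 288959 = -64569 + 288959 = 224390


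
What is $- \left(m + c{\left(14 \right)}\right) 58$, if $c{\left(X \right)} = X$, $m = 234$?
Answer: $-14384$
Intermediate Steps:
$- \left(m + c{\left(14 \right)}\right) 58 = - \left(234 + 14\right) 58 = - 248 \cdot 58 = \left(-1\right) 14384 = -14384$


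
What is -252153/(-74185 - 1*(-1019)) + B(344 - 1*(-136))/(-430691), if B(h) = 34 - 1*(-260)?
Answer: 108578516919/31511937706 ≈ 3.4456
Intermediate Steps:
B(h) = 294 (B(h) = 34 + 260 = 294)
-252153/(-74185 - 1*(-1019)) + B(344 - 1*(-136))/(-430691) = -252153/(-74185 - 1*(-1019)) + 294/(-430691) = -252153/(-74185 + 1019) + 294*(-1/430691) = -252153/(-73166) - 294/430691 = -252153*(-1/73166) - 294/430691 = 252153/73166 - 294/430691 = 108578516919/31511937706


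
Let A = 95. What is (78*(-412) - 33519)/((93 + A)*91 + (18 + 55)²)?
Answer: -7295/2493 ≈ -2.9262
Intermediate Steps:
(78*(-412) - 33519)/((93 + A)*91 + (18 + 55)²) = (78*(-412) - 33519)/((93 + 95)*91 + (18 + 55)²) = (-32136 - 33519)/(188*91 + 73²) = -65655/(17108 + 5329) = -65655/22437 = -65655*1/22437 = -7295/2493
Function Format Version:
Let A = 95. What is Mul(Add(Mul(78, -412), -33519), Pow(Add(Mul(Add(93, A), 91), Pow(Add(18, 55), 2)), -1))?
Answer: Rational(-7295, 2493) ≈ -2.9262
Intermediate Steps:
Mul(Add(Mul(78, -412), -33519), Pow(Add(Mul(Add(93, A), 91), Pow(Add(18, 55), 2)), -1)) = Mul(Add(Mul(78, -412), -33519), Pow(Add(Mul(Add(93, 95), 91), Pow(Add(18, 55), 2)), -1)) = Mul(Add(-32136, -33519), Pow(Add(Mul(188, 91), Pow(73, 2)), -1)) = Mul(-65655, Pow(Add(17108, 5329), -1)) = Mul(-65655, Pow(22437, -1)) = Mul(-65655, Rational(1, 22437)) = Rational(-7295, 2493)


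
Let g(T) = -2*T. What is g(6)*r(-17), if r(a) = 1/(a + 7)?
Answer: 6/5 ≈ 1.2000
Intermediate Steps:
r(a) = 1/(7 + a)
g(6)*r(-17) = (-2*6)/(7 - 17) = -12/(-10) = -12*(-⅒) = 6/5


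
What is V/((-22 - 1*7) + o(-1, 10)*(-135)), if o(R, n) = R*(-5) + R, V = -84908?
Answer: 84908/569 ≈ 149.22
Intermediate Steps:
o(R, n) = -4*R (o(R, n) = -5*R + R = -4*R)
V/((-22 - 1*7) + o(-1, 10)*(-135)) = -84908/((-22 - 1*7) - 4*(-1)*(-135)) = -84908/((-22 - 7) + 4*(-135)) = -84908/(-29 - 540) = -84908/(-569) = -84908*(-1/569) = 84908/569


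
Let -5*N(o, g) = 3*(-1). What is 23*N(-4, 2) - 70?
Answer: -281/5 ≈ -56.200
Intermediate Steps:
N(o, g) = ⅗ (N(o, g) = -3*(-1)/5 = -⅕*(-3) = ⅗)
23*N(-4, 2) - 70 = 23*(⅗) - 70 = 69/5 - 70 = -281/5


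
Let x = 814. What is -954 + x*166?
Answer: 134170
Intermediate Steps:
-954 + x*166 = -954 + 814*166 = -954 + 135124 = 134170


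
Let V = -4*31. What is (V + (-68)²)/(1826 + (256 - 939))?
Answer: 500/127 ≈ 3.9370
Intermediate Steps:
V = -124
(V + (-68)²)/(1826 + (256 - 939)) = (-124 + (-68)²)/(1826 + (256 - 939)) = (-124 + 4624)/(1826 - 683) = 4500/1143 = 4500*(1/1143) = 500/127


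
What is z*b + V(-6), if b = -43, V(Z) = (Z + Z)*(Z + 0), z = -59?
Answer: 2609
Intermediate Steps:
V(Z) = 2*Z² (V(Z) = (2*Z)*Z = 2*Z²)
z*b + V(-6) = -59*(-43) + 2*(-6)² = 2537 + 2*36 = 2537 + 72 = 2609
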